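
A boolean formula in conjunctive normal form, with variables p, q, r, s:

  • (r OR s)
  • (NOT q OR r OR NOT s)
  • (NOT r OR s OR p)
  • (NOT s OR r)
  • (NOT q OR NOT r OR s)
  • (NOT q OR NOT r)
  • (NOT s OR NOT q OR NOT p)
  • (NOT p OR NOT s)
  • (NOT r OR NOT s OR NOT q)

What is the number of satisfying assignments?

2

Satisfying assignments:
  p=0 q=0 r=1 s=1
  p=1 q=0 r=1 s=0
Count: 2.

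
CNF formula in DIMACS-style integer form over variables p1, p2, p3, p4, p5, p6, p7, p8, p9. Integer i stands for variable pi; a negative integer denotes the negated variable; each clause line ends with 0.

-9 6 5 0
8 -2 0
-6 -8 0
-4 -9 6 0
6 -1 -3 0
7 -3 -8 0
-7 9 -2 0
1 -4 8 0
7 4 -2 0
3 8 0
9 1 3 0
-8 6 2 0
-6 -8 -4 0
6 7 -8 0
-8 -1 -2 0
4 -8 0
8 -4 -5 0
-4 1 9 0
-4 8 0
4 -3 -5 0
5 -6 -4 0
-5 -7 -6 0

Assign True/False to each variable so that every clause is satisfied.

p1 = T, p2 = F, p3 = T, p4 = F, p5 = F, p6 = T, p7 = T, p8 = F, p9 = T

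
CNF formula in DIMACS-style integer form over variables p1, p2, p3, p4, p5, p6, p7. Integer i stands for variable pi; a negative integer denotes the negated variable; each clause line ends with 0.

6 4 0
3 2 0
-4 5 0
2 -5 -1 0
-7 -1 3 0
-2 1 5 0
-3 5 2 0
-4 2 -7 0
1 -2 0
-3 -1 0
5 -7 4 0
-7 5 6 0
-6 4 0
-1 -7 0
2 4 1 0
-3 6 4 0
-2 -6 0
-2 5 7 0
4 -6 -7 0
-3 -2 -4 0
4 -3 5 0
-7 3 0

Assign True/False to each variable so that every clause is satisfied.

p1=True  p2=True  p3=False  p4=True  p5=True  p6=False  p7=False

Try p1 = True.
  then p3 is forced to False.
  then p2 is forced to True.
  then p7 is forced to False.
  then p6 is forced to False.
  then p4 is forced to True.
  then p5 is forced to True.
Every clause has at least one true literal under this assignment.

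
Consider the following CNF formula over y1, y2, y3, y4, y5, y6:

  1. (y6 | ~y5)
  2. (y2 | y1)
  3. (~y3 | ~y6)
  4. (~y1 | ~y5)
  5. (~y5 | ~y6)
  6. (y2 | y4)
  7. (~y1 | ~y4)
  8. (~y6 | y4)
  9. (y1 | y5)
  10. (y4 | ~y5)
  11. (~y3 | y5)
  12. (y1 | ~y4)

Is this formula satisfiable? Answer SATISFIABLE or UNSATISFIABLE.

SATISFIABLE

Pure literal: y2 appears only positively; assign y2 = True.
y3 occurs only negated in the remaining clauses — set y3 = False.
Branch on y1: take y1 = True.
  then y5 is forced to False.
  then y4 is forced to False.
  then y6 is forced to False.
Every clause has at least one true literal under this assignment.
So y1=True  y2=True  y3=False  y4=False  y5=False  y6=False is a satisfying assignment.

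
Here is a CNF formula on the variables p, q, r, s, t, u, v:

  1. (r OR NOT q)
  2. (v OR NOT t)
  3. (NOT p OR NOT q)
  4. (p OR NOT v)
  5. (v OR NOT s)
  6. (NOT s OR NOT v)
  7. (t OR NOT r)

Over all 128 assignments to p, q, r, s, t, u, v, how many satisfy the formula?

Case analysis on v and p:
  v=1, p=1: u free; 3 ways for (q,r,s,t) × 2^1 = 6.
  v=1, p=0: a clause becomes empty — 0.
  v=0, p=1: remaining (q,r,s,t,u) ∈ {(0,0,0,0,0); (0,0,0,0,1)} — 2.
  v=0, p=0: remaining (q,r,s,t,u) ∈ {(0,0,0,0,0); (0,0,0,0,1)} — 2.
Total: 6 + 0 + 2 + 2 = 10.

10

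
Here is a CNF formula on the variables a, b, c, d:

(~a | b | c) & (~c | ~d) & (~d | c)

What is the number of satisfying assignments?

7

Split on c, then d.
  c=1, d=1: a clause becomes empty — 0.
  c=1, d=0: remaining (a,b) ∈ {(0,0); (0,1); (1,0); (1,1)} — 4.
  c=0, d=1: a clause becomes empty — 0.
  c=0, d=0: remaining (a,b) ∈ {(0,0); (0,1); (1,1)} — 3.
Total: 0 + 4 + 0 + 3 = 7.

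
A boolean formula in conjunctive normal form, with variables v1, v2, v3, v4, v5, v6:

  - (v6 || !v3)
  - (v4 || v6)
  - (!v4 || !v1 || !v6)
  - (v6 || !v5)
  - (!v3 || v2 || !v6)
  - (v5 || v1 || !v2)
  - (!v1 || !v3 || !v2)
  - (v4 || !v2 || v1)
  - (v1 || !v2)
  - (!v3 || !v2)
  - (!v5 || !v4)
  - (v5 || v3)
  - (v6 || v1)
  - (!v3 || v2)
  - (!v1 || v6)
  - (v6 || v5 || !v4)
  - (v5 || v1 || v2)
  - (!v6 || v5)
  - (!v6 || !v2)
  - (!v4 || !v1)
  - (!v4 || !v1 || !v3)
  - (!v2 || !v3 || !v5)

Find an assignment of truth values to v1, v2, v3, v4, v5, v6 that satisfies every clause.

v1 = False, v2 = False, v3 = False, v4 = False, v5 = True, v6 = True

Check each clause:
  1. (v6 || !v3) — !v3 is true.
  2. (v4 || v6) — v6 is true.
  3. (!v6 || !v4 || !v1) — !v4 is true.
  4. (v6 || !v5) — v6 is true.
  5. (!v6 || v2 || !v3) — !v3 is true.
  6. (v1 || v5 || !v2) — v5 is true.
  7. (!v3 || !v2 || !v1) — !v3 is true.
  8. (v1 || !v2 || v4) — !v2 is true.
  9. (!v2 || v1) — !v2 is true.
  10. (!v3 || !v2) — !v3 is true.
  11. (!v4 || !v5) — !v4 is true.
  12. (v3 || v5) — v5 is true.
  13. (v6 || v1) — v6 is true.
  14. (!v3 || v2) — !v3 is true.
  15. (v6 || !v1) — v6 is true.
  16. (v5 || !v4 || v6) — !v4 is true.
  17. (v2 || v1 || v5) — v5 is true.
  18. (!v6 || v5) — v5 is true.
  19. (!v2 || !v6) — !v2 is true.
  20. (!v1 || !v4) — !v4 is true.
  21. (!v4 || !v1 || !v3) — !v4 is true.
  22. (!v2 || !v5 || !v3) — !v3 is true.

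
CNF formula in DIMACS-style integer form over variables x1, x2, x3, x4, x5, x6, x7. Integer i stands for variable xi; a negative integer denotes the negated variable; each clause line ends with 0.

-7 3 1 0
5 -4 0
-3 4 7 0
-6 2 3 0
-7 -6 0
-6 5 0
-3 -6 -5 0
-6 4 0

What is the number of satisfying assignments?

Case analysis on x6 and x3:
  x6=1, x3=1: a clause becomes empty — 0.
  x6=1, x3=0: remaining (x1,x2,x4,x5,x7) ∈ {(0,1,1,1,0); (1,1,1,1,0)} — 2.
  x6=0, x3=1: x1, x2 free; 4 ways for (x4,x5,x7) × 2^2 = 16.
  x6=0, x3=0: x2 free; 9 ways for (x1,x4,x5,x7) × 2^1 = 18.
Total: 0 + 2 + 16 + 18 = 36.

36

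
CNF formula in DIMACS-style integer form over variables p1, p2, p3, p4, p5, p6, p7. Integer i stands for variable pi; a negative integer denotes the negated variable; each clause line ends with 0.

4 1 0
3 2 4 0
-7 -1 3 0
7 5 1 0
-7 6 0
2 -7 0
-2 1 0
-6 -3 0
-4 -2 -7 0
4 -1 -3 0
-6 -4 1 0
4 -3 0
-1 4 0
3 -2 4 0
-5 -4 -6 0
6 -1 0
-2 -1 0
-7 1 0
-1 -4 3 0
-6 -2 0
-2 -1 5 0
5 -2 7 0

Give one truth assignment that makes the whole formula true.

p1=F, p2=F, p3=F, p4=T, p5=T, p6=F, p7=F

Set p1 = False and propagate.
  then p4 is forced to True.
  then p2 is forced to False.
  then p7 is forced to False.
  then p5 is forced to True.
  then p6 is forced to False.
p3 is now unconstrained; take p3 = False.
Every clause has at least one true literal under this assignment.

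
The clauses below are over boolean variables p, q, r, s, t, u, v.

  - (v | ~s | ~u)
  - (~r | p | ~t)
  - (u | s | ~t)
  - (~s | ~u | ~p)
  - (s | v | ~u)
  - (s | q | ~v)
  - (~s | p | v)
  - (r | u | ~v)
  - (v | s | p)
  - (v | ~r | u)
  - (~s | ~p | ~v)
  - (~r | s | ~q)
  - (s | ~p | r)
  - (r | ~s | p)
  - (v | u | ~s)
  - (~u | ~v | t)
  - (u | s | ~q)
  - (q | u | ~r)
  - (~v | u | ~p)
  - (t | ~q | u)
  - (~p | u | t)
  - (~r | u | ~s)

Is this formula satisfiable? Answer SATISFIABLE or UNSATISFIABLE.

SATISFIABLE

Branch on p: take p = False.
The remaining clauses are satisfied by q = True, r = False, s = False, t = True, u = True, v = True.
So p=F  q=T  r=F  s=F  t=T  u=T  v=T is a satisfying assignment.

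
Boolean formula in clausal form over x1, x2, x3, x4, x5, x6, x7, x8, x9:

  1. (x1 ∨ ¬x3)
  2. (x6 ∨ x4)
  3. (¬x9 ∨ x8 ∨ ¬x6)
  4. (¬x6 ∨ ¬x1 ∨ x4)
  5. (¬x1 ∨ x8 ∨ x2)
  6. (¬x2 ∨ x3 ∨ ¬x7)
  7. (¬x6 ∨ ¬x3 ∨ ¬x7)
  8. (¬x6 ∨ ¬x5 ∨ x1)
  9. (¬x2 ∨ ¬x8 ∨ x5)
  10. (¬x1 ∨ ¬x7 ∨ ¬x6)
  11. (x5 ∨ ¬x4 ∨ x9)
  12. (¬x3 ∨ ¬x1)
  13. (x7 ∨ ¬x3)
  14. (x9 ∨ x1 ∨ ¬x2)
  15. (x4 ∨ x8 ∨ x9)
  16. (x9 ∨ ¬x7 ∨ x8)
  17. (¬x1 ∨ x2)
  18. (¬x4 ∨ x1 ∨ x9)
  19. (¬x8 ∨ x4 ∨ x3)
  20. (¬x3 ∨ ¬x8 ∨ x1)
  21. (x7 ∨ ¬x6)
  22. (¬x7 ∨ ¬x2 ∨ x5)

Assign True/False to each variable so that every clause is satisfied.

x1 = False, x2 = False, x3 = False, x4 = True, x5 = False, x6 = True, x7 = True, x8 = True, x9 = True

Set x1 = False and propagate.
  then x3 is forced to False.
Branch on x2: take x2 = False.
Set x4 = True and propagate.
  then x9 is forced to True.
The remaining clauses are satisfied by x5 = False, x6 = True, x7 = True, x8 = True.
Check each clause:
  1. (¬x3 ∨ x1) — ¬x3 is true.
  2. (x4 ∨ x6) — x4 is true.
  3. (¬x6 ∨ x8 ∨ ¬x9) — x8 is true.
  4. (¬x1 ∨ ¬x6 ∨ x4) — x4 is true.
  5. (¬x1 ∨ x2 ∨ x8) — x8 is true.
  6. (¬x7 ∨ ¬x2 ∨ x3) — ¬x2 is true.
  7. (¬x3 ∨ ¬x6 ∨ ¬x7) — ¬x3 is true.
  8. (x1 ∨ ¬x6 ∨ ¬x5) — ¬x5 is true.
  9. (¬x8 ∨ ¬x2 ∨ x5) — ¬x2 is true.
  10. (¬x7 ∨ ¬x6 ∨ ¬x1) — ¬x1 is true.
  11. (¬x4 ∨ x5 ∨ x9) — x9 is true.
  12. (¬x3 ∨ ¬x1) — ¬x3 is true.
  13. (¬x3 ∨ x7) — ¬x3 is true.
  14. (¬x2 ∨ x9 ∨ x1) — x9 is true.
  15. (x9 ∨ x8 ∨ x4) — x8 is true.
  16. (x9 ∨ ¬x7 ∨ x8) — x8 is true.
  17. (¬x1 ∨ x2) — ¬x1 is true.
  18. (x1 ∨ ¬x4 ∨ x9) — x9 is true.
  19. (x4 ∨ ¬x8 ∨ x3) — x4 is true.
  20. (¬x3 ∨ x1 ∨ ¬x8) — ¬x3 is true.
  21. (¬x6 ∨ x7) — x7 is true.
  22. (¬x2 ∨ ¬x7 ∨ x5) — ¬x2 is true.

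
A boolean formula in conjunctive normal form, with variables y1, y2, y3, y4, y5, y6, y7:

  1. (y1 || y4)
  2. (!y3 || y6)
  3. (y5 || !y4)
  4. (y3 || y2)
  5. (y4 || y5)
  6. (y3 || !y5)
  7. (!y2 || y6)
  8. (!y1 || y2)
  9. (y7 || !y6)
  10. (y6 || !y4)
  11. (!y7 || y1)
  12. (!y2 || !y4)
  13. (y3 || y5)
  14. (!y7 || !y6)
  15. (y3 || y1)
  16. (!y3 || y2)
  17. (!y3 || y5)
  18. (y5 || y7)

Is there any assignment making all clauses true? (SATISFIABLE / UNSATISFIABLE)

UNSATISFIABLE

y3 = True:
  propagation gives y6=True, y7=True; an empty clause results — contradiction.
y3 = False:
  propagation gives y2=True, y5=False; an empty clause results — contradiction.
Every branch closes, so no satisfying assignment exists.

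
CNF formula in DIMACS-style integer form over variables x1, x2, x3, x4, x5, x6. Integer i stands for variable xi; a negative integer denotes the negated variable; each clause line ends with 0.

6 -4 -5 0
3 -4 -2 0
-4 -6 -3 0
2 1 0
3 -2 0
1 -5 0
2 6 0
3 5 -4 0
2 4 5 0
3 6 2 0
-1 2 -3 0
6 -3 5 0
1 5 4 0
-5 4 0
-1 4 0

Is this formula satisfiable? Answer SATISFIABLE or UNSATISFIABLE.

SATISFIABLE

Try x1 = True.
  then x4 is forced to True.
For the remaining variables, x2 = False, x3 = False, x5 = True, x6 = True works.
So x1 = 1  x2 = 0  x3 = 0  x4 = 1  x5 = 1  x6 = 1 is a satisfying assignment.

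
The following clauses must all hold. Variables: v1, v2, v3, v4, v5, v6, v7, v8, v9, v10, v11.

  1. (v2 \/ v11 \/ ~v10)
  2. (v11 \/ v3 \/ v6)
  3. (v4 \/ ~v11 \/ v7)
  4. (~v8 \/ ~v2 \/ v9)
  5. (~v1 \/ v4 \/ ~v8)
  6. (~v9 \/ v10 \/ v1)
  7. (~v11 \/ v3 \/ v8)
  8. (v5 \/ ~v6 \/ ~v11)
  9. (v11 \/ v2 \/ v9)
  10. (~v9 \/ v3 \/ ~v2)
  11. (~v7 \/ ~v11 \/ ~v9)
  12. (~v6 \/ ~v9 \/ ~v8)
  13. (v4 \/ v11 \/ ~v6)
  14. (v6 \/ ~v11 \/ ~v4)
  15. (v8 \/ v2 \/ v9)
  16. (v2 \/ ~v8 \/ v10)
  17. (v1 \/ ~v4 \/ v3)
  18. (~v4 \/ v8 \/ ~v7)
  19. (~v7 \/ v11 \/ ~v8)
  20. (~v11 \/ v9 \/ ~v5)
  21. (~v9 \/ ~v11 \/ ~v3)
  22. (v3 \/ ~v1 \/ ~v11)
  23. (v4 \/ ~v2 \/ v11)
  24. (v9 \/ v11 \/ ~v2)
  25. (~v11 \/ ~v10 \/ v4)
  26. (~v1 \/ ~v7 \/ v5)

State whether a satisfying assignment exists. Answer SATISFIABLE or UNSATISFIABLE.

SATISFIABLE

Branch on v1: take v1 = True.
Set v2 = True and propagate.
The remaining clauses are satisfied by v3 = True, v4 = True, v5 = True, v6 = True, v7 = False, v8 = False, v9 = True, v10 = False, v11 = False.
So v1=1, v2=1, v3=1, v4=1, v5=1, v6=1, v7=0, v8=0, v9=1, v10=0, v11=0 is a satisfying assignment.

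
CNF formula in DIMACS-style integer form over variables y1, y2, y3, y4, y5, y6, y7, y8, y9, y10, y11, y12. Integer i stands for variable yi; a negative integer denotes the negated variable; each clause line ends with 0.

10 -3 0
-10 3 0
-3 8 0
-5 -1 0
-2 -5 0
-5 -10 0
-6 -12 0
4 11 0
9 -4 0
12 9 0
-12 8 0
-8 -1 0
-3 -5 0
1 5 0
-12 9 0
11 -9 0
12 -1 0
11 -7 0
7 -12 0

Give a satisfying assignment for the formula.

y1=F, y2=F, y3=F, y4=F, y5=T, y6=F, y7=T, y8=F, y9=T, y10=F, y11=T, y12=F

y2 occurs only negated in the remaining clauses — set y2 = False.
y6 occurs only negated in the remaining clauses — set y6 = False.
Branch on y1: take y1 = False.
  then y5 is forced to True.
  then y10 is forced to False.
  then y3 is forced to False.
Try y4 = False.
  then y11 is forced to True.
The remaining clauses are satisfied by y7 = True, y8 = False, y9 = True, y12 = False.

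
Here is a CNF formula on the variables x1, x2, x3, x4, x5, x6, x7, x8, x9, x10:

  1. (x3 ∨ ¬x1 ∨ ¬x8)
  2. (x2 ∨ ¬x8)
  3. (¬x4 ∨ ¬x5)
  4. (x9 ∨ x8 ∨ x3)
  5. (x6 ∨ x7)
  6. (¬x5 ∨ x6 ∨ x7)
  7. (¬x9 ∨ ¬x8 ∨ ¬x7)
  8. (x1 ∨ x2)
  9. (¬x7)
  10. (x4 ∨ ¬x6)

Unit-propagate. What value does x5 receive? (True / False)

(¬x7) is a unit clause: x7 = False.
(x7 ∨ x6): since x7 = False, the clause reduces to (x6). x6 = True.
From (¬x6 ∨ x4) and x6 = True: x4 = True.
From (¬x4 ∨ ¬x5) and x4 = True: x5 = False.

False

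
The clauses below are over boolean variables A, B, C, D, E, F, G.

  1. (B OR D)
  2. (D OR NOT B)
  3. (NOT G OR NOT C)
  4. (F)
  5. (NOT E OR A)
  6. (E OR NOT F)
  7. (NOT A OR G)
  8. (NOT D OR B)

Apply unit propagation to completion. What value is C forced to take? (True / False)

False

(F) is a unit clause: F = True.
In (E OR NOT F), NOT F is now false; E must hold, so E = True.
From (NOT E OR A) and E = True: A = True.
(G OR NOT A) with A = True leaves only G, so G = True.
(NOT G OR NOT C) with G = True leaves only NOT C, so C = False.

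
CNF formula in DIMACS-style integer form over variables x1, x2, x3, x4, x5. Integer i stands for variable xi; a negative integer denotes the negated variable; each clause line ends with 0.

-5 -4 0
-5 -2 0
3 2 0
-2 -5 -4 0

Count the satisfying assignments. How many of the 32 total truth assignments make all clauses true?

14

Split on x2, then x5.
  x2=1, x5=1: a clause becomes empty — 0.
  x2=1, x5=0: x1, x3, x4 free → 2^3 = 8.
  x2=0, x5=1: remaining (x1,x3,x4) ∈ {(0,1,0); (1,1,0)} — 2.
  x2=0, x5=0: remaining (x1,x3,x4) ∈ {(0,1,0); (0,1,1); (1,1,0); (1,1,1)} — 4.
Total: 0 + 8 + 2 + 4 = 14.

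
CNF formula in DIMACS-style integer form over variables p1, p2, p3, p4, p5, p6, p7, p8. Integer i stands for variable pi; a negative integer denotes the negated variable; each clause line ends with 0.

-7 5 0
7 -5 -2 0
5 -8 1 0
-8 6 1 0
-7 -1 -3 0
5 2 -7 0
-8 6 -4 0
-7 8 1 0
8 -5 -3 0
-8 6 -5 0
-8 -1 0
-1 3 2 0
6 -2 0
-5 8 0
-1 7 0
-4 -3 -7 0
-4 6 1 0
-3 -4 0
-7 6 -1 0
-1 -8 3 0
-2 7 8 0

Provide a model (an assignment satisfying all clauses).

p1=False, p2=False, p3=True, p4=False, p5=True, p6=True, p7=True, p8=True

Check each clause:
  1. (!p7 || p5) — p5 is true.
  2. (!p2 || p7 || !p5) — !p2 is true.
  3. (!p8 || p1 || p5) — p5 is true.
  4. (p6 || !p8 || p1) — p6 is true.
  5. (!p1 || !p7 || !p3) — !p1 is true.
  6. (p5 || p2 || !p7) — p5 is true.
  7. (p6 || !p4 || !p8) — !p4 is true.
  8. (p1 || !p7 || p8) — p8 is true.
  9. (p8 || !p3 || !p5) — p8 is true.
  10. (!p8 || p6 || !p5) — p6 is true.
  11. (!p1 || !p8) — !p1 is true.
  12. (p3 || !p1 || p2) — p3 is true.
  13. (!p2 || p6) — !p2 is true.
  14. (p8 || !p5) — p8 is true.
  15. (!p1 || p7) — !p1 is true.
  16. (!p3 || !p7 || !p4) — !p4 is true.
  17. (!p4 || p1 || p6) — !p4 is true.
  18. (!p4 || !p3) — !p4 is true.
  19. (!p7 || p6 || !p1) — !p1 is true.
  20. (!p1 || !p8 || p3) — p3 is true.
  21. (p8 || p7 || !p2) — p8 is true.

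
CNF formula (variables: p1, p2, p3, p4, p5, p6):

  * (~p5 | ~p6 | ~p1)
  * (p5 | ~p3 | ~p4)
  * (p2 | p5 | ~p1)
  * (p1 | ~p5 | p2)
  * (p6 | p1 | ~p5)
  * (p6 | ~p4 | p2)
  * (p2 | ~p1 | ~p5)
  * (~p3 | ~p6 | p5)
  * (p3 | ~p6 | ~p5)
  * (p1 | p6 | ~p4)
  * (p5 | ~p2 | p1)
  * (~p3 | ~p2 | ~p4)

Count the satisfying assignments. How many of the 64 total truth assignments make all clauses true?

Case analysis on p5 and p1:
  p5=T, p1=T: remaining (p2,p3,p4,p6) ∈ {(T,F,F,F); (T,F,T,F); (T,T,F,F)} — 3.
  p5=T, p1=F: remaining (p2,p3,p4,p6) ∈ {(T,T,F,T)} — 1.
  p5=F, p1=T: 5 of the 16 assignments to (p2,p3,p4,p6) work.
  p5=F, p1=F: remaining (p2,p3,p4,p6) ∈ {(F,F,F,F); (F,F,F,T); (F,F,T,T); (F,T,F,F)} — 4.
Total: 3 + 1 + 5 + 4 = 13.

13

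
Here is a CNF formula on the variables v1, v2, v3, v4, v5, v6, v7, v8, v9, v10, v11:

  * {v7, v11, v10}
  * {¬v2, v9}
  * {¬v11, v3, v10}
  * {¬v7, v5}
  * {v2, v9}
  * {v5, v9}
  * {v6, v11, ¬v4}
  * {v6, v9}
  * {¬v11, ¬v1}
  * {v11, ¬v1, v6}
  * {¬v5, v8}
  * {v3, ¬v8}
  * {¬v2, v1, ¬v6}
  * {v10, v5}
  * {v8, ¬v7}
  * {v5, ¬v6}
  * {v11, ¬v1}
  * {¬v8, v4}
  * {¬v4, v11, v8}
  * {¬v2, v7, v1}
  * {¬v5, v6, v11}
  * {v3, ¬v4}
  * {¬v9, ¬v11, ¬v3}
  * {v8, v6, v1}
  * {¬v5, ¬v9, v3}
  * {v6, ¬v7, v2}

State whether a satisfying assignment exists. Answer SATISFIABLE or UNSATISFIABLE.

Pure literal: v10 appears only positively; assign v10 = True.
Branch on v1: take v1 = False.
Branch on v2: take v2 = False.
  then v9 is forced to True.
For the remaining variables, v3 = True, v4 = True, v5 = True, v6 = True, v7 = True, v8 = True, v11 = False works.
So v1=0, v2=0, v3=1, v4=1, v5=1, v6=1, v7=1, v8=1, v9=1, v10=1, v11=0 is a satisfying assignment.

SATISFIABLE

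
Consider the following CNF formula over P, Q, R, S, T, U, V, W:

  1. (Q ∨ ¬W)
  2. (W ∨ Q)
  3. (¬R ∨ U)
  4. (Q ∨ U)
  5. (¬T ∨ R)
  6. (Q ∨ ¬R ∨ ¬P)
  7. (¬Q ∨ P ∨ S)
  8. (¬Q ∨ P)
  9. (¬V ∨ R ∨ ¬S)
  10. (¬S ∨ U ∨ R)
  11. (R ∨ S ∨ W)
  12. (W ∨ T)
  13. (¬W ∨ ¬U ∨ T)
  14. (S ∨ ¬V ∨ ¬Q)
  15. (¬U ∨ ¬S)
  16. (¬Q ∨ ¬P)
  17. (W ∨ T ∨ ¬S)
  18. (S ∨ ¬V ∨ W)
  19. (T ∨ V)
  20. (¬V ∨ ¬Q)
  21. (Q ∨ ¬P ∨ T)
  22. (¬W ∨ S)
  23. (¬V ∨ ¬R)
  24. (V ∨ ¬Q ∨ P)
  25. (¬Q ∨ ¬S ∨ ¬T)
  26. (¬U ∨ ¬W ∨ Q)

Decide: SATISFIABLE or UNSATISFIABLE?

UNSATISFIABLE

Q = True:
  propagation gives P=True; an empty clause results — contradiction.
Q = False:
  propagation gives W=False; an empty clause results — contradiction.
Every branch closes, so no satisfying assignment exists.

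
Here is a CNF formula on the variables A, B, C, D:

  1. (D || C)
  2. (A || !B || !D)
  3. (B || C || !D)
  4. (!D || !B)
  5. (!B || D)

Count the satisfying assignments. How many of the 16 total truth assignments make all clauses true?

4

The models are:
  A=0 B=0 C=1 D=0
  A=0 B=0 C=1 D=1
  A=1 B=0 C=1 D=0
  A=1 B=0 C=1 D=1
That's 4 in total.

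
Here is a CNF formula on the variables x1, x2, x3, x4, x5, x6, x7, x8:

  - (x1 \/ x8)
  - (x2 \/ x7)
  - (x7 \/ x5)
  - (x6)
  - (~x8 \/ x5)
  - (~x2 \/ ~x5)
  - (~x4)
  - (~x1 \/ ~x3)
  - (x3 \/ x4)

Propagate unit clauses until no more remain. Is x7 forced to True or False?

True

Unit clause (x6) sets x6 = True.
(~x4) stands alone — x4 = False.
(x3 \/ x4): since x4 = False, the clause reduces to (x3). x3 = True.
From (~x3 \/ ~x1) and x3 = True: x1 = False.
(x8 \/ x1): since x1 = False, the clause reduces to (x8). x8 = True.
In (x5 \/ ~x8), ~x8 is now false; x5 must hold, so x5 = True.
In (~x5 \/ ~x2), ~x5 is now false; ~x2 must hold, so x2 = False.
From (x7 \/ x2) and x2 = False: x7 = True.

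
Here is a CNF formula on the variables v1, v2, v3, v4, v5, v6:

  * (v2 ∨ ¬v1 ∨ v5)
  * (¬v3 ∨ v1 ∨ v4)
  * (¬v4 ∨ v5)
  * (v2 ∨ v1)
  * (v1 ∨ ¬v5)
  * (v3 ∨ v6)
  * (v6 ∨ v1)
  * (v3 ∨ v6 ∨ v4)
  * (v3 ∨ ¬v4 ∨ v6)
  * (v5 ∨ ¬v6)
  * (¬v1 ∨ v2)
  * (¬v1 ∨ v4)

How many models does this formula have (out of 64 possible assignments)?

3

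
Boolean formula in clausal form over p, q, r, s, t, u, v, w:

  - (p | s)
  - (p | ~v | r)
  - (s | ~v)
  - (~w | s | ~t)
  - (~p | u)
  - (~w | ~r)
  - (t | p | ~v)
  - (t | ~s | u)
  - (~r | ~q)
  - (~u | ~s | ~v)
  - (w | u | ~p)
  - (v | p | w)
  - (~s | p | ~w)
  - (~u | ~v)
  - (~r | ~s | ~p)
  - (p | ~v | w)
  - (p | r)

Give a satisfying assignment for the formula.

p = True  q = False  r = False  s = True  t = True  u = True  v = False  w = False

Check each clause:
  1. (s | p) — p is true.
  2. (p | ~v | r) — p is true.
  3. (s | ~v) — ~v is true.
  4. (s | ~t | ~w) — ~w is true.
  5. (~p | u) — u is true.
  6. (~r | ~w) — ~w is true.
  7. (~v | p | t) — ~v is true.
  8. (u | t | ~s) — t is true.
  9. (~r | ~q) — ~r is true.
  10. (~v | ~s | ~u) — ~v is true.
  11. (u | w | ~p) — u is true.
  12. (p | v | w) — p is true.
  13. (~s | ~w | p) — ~w is true.
  14. (~u | ~v) — ~v is true.
  15. (~r | ~p | ~s) — ~r is true.
  16. (~v | p | w) — p is true.
  17. (r | p) — p is true.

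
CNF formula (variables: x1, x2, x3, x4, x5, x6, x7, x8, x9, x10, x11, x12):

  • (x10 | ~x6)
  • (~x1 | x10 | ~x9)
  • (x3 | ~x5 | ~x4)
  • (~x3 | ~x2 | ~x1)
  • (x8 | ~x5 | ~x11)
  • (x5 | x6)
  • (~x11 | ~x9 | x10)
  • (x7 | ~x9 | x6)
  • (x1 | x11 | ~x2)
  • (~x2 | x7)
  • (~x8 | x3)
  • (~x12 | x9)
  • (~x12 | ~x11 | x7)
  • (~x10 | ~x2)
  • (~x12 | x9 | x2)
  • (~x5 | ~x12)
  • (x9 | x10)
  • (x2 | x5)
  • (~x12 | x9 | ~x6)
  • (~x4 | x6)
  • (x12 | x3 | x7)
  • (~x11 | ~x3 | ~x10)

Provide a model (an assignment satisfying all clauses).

x1=False  x2=False  x3=True  x4=True  x5=True  x6=True  x7=True  x8=False  x9=True  x10=True  x11=False  x12=False

Check each clause:
  1. (x10 | ~x6) — x10 is true.
  2. (~x9 | x10 | ~x1) — x10 is true.
  3. (~x4 | x3 | ~x5) — x3 is true.
  4. (~x1 | ~x2 | ~x3) — ~x2 is true.
  5. (~x11 | ~x5 | x8) — ~x11 is true.
  6. (x6 | x5) — x5 is true.
  7. (~x11 | x10 | ~x9) — x10 is true.
  8. (x6 | ~x9 | x7) — x7 is true.
  9. (x11 | x1 | ~x2) — ~x2 is true.
  10. (x7 | ~x2) — ~x2 is true.
  11. (~x8 | x3) — ~x8 is true.
  12. (x9 | ~x12) — x9 is true.
  13. (~x11 | ~x12 | x7) — ~x12 is true.
  14. (~x10 | ~x2) — ~x2 is true.
  15. (x9 | ~x12 | x2) — x9 is true.
  16. (~x12 | ~x5) — ~x12 is true.
  17. (x9 | x10) — x9 is true.
  18. (x2 | x5) — x5 is true.
  19. (x9 | ~x6 | ~x12) — x9 is true.
  20. (~x4 | x6) — x6 is true.
  21. (x7 | x12 | x3) — x3 is true.
  22. (~x3 | ~x10 | ~x11) — ~x11 is true.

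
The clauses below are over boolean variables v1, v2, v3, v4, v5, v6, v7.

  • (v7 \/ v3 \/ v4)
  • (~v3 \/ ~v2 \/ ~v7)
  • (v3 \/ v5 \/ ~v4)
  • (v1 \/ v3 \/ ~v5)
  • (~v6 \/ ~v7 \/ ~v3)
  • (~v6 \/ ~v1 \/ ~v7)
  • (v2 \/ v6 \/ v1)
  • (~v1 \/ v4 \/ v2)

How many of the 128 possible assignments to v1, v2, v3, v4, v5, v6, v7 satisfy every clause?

37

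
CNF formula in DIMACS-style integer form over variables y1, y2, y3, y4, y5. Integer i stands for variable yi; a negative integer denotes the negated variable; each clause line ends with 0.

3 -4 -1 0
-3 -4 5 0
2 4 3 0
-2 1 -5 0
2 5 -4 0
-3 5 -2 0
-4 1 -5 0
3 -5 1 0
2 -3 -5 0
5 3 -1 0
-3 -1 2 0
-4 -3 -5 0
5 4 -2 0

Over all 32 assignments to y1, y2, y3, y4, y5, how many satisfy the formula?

4

Satisfying assignments:
  y1=F y2=F y3=T y4=F y5=F
  y1=F y2=T y3=F y4=T y5=F
  y1=T y2=T y3=F y4=F y5=T
  y1=T y2=T y3=T y4=F y5=T
That's 4 in total.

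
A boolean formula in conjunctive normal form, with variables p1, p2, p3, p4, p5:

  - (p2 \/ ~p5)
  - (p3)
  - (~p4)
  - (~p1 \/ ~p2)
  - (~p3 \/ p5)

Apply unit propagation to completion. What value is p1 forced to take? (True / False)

False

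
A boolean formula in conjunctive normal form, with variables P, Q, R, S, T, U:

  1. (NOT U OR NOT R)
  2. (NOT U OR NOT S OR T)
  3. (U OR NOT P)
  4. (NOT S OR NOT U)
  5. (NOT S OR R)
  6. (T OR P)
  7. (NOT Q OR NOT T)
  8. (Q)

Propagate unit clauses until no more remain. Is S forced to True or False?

(Q) stands alone — Q = True.
(NOT Q OR NOT T): since Q = True, the clause reduces to (NOT T). T = False.
(P OR T): since T = False, the clause reduces to (P). P = True.
(U OR NOT P) with P = True leaves only U, so U = True.
(NOT R OR NOT U) with U = True leaves only NOT R, so R = False.
(T OR NOT S OR NOT U) with U = True, T = False leaves only NOT S, so S = False.

False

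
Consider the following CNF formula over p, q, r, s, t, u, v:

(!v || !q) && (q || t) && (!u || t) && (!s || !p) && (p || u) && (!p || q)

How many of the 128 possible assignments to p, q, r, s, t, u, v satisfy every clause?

18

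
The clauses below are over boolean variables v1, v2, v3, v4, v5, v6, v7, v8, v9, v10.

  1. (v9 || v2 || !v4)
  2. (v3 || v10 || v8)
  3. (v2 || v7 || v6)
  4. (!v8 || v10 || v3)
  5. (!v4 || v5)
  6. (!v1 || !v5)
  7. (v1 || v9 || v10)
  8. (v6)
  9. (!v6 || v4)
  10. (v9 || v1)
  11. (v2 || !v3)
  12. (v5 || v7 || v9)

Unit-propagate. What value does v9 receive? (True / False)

(v6) stands alone — v6 = True.
In (v4 || !v6), !v6 is now false; v4 must hold, so v4 = True.
(v5 || !v4): since v4 = True, the clause reduces to (v5). v5 = True.
In (!v1 || !v5), !v5 is now false; !v1 must hold, so v1 = False.
(v9 || v1): since v1 = False, the clause reduces to (v9). v9 = True.

True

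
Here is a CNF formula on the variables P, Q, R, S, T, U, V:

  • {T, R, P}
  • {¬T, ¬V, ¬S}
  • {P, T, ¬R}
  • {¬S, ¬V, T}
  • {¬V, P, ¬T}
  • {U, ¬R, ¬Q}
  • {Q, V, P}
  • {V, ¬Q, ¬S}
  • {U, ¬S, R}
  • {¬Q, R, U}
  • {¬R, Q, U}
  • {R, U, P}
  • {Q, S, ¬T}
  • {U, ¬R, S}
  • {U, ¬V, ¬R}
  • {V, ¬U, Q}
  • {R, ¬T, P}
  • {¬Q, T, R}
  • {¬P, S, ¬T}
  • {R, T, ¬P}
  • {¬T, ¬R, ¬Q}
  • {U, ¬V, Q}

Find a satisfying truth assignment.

Try P = True.
Try Q = True.
Set R = True and propagate.
  then U is forced to True.
  then T is forced to False.
The remaining clauses are satisfied by S = False, V = True.
Every clause has at least one true literal under this assignment.

P = 1, Q = 1, R = 1, S = 0, T = 0, U = 1, V = 1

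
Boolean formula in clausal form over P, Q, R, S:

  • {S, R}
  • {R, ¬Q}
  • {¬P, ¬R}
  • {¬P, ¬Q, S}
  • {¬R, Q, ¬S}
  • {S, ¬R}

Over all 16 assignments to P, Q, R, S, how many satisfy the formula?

3

Satisfying assignments:
  P=F Q=F R=F S=T
  P=F Q=T R=T S=T
  P=T Q=F R=F S=T
That's 3 in total.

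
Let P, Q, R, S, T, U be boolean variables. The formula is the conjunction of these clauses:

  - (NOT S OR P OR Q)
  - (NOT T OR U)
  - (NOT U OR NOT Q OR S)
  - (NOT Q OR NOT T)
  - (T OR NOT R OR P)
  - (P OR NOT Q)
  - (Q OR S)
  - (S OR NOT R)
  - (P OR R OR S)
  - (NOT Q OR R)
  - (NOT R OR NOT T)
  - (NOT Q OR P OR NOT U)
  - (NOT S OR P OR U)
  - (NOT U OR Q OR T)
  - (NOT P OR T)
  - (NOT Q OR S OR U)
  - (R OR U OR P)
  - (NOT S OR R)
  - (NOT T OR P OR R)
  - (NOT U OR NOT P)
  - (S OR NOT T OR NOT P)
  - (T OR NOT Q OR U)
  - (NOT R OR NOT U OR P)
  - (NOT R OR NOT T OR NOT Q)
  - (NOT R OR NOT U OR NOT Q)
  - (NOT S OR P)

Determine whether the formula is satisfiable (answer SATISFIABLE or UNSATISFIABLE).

P = True:
  propagation gives T=True, U=True; an empty clause results — contradiction.
P = False:
  propagation gives Q=False, S=False; an empty clause results — contradiction.
Every branch closes, so no satisfying assignment exists.

UNSATISFIABLE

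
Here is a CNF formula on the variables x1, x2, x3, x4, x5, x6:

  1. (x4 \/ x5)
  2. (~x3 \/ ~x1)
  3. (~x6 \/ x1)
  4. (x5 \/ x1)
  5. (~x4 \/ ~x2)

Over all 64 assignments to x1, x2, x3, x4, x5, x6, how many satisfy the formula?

14

Case analysis on x1 and x4:
  x1=T, x4=T: remaining (x2,x3,x5,x6) ∈ {(F,F,F,F); (F,F,F,T); (F,F,T,F); (F,F,T,T)} — 4.
  x1=T, x4=F: remaining (x2,x3,x5,x6) ∈ {(F,F,T,F); (F,F,T,T); (T,F,T,F); (T,F,T,T)} — 4.
  x1=F, x4=T: remaining (x2,x3,x5,x6) ∈ {(F,F,T,F); (F,T,T,F)} — 2.
  x1=F, x4=F: remaining (x2,x3,x5,x6) ∈ {(F,F,T,F); (F,T,T,F); (T,F,T,F); (T,T,T,F)} — 4.
Total: 4 + 4 + 2 + 4 = 14.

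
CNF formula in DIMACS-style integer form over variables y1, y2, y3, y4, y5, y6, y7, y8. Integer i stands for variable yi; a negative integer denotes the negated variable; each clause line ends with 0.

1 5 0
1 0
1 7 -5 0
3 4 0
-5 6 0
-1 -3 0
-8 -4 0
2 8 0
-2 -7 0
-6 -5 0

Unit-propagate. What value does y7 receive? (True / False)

(y1) stands alone — y1 = True.
From (¬y3 ∨ ¬y1) and y1 = True: y3 = False.
(y4 ∨ y3) with y3 = False leaves only y4, so y4 = True.
In (¬y8 ∨ ¬y4), ¬y4 is now false; ¬y8 must hold, so y8 = False.
In (y8 ∨ y2), y8 is now false; y2 must hold, so y2 = True.
In (¬y7 ∨ ¬y2), ¬y2 is now false; ¬y7 must hold, so y7 = False.

False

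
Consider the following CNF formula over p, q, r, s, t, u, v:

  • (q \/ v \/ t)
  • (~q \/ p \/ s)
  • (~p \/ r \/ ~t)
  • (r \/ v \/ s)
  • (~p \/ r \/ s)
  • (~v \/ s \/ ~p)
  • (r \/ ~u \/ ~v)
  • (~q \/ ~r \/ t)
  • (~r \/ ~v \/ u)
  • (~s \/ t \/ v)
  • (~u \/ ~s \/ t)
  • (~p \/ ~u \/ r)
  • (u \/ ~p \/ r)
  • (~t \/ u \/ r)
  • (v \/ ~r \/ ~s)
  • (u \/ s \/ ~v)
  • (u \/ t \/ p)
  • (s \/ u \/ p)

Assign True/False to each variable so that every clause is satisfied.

p = F, q = T, r = F, s = T, t = T, u = T, v = F

Check each clause:
  1. (v \/ q \/ t) — q is true.
  2. (p \/ ~q \/ s) — s is true.
  3. (r \/ ~p \/ ~t) — ~p is true.
  4. (s \/ r \/ v) — s is true.
  5. (~p \/ r \/ s) — s is true.
  6. (s \/ ~p \/ ~v) — ~v is true.
  7. (~v \/ ~u \/ r) — ~v is true.
  8. (~q \/ ~r \/ t) — ~r is true.
  9. (u \/ ~v \/ ~r) — ~v is true.
  10. (~s \/ t \/ v) — t is true.
  11. (t \/ ~u \/ ~s) — t is true.
  12. (~u \/ r \/ ~p) — ~p is true.
  13. (r \/ ~p \/ u) — u is true.
  14. (r \/ ~t \/ u) — u is true.
  15. (v \/ ~s \/ ~r) — ~r is true.
  16. (~v \/ s \/ u) — ~v is true.
  17. (t \/ u \/ p) — t is true.
  18. (p \/ u \/ s) — s is true.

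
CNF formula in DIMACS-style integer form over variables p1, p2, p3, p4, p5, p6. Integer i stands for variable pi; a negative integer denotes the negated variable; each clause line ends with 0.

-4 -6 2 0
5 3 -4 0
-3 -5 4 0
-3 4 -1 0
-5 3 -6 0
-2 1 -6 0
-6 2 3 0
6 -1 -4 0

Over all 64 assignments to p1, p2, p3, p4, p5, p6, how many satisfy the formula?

20

Case analysis on p3 and p4:
  p3=T, p4=T: p5 free; 3 ways for (p1,p2,p6) × 2^1 = 6.
  p3=T, p4=F: remaining (p1,p2,p5,p6) ∈ {(F,F,F,F); (F,F,F,T); (F,T,F,F)} — 3.
  p3=F, p4=T: remaining (p1,p2,p5,p6) ∈ {(F,F,T,F); (F,T,T,F)} — 2.
  p3=F, p4=F: 9 of the 16 assignments to (p1,p2,p5,p6) work.
Total: 6 + 3 + 2 + 9 = 20.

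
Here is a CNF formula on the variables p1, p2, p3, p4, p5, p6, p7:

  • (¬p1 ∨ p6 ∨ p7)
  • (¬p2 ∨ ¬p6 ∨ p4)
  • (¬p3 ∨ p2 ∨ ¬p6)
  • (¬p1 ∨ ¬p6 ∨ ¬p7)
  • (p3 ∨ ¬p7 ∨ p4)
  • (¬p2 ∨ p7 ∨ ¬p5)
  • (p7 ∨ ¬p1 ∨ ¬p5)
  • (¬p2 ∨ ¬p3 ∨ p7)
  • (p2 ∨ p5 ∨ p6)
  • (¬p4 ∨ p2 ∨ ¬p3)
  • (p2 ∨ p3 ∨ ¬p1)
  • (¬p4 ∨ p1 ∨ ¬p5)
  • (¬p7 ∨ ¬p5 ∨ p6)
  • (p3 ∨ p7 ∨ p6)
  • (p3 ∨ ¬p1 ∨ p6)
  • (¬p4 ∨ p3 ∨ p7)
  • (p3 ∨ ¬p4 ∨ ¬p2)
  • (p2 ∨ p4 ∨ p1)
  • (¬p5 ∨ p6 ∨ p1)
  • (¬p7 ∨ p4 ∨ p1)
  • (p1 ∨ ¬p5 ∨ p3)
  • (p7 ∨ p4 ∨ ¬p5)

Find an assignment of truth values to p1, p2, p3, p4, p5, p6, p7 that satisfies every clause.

p1=F  p2=F  p3=F  p4=T  p5=F  p6=T  p7=T

Try p1 = False.
For the remaining variables, p2 = False, p3 = False, p4 = True, p5 = False, p6 = True, p7 = True works.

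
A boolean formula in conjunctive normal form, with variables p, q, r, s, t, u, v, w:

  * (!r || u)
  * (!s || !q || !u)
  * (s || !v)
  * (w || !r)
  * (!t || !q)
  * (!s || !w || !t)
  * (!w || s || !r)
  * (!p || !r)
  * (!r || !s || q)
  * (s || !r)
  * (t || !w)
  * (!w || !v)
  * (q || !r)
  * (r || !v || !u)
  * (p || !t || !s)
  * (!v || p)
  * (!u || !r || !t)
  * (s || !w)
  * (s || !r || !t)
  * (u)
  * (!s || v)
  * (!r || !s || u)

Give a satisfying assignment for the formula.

Unit propagation: (u) forces u = True.
Set p = True and propagate.
  then r is forced to False.
  then v is forced to False.
  then s is forced to False.
  then w is forced to False.
Branch on q: take q = False.
t is now unconstrained; take t = True.
Check each clause:
  1. (u || !r) — !r is true.
  2. (!s || !u || !q) — !s is true.
  3. (s || !v) — !v is true.
  4. (!r || w) — !r is true.
  5. (!q || !t) — !q is true.
  6. (!s || !w || !t) — !w is true.
  7. (s || !r || !w) — !w is true.
  8. (!r || !p) — !r is true.
  9. (!r || !s || q) — !s is true.
  10. (!r || s) — !r is true.
  11. (t || !w) — !w is true.
  12. (!w || !v) — !w is true.
  13. (q || !r) — !r is true.
  14. (!u || !v || r) — !v is true.
  15. (!s || p || !t) — p is true.
  16. (!v || p) — p is true.
  17. (!u || !t || !r) — !r is true.
  18. (!w || s) — !w is true.
  19. (!r || !t || s) — !r is true.
  20. (u) — u is true.
  21. (v || !s) — !s is true.
  22. (u || !r || !s) — !s is true.

p = True, q = False, r = False, s = False, t = True, u = True, v = False, w = False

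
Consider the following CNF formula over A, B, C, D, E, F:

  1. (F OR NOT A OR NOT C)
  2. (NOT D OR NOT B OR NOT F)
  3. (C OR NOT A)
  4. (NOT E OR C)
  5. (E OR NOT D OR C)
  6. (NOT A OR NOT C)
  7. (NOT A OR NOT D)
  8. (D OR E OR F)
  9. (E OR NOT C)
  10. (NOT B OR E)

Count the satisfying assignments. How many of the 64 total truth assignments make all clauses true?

8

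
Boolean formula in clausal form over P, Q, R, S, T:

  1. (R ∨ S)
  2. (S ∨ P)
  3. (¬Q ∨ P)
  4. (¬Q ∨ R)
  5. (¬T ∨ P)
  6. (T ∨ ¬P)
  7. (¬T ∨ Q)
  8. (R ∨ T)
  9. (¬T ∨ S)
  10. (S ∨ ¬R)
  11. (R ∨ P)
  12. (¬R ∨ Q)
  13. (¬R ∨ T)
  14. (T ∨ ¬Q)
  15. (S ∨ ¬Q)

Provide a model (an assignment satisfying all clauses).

P=1  Q=1  R=1  S=1  T=1

Pure literal: S appears only positively; assign S = True.
Try P = True.
  then T is forced to True.
  then Q is forced to True.
  then R is forced to True.
Every clause has at least one true literal under this assignment.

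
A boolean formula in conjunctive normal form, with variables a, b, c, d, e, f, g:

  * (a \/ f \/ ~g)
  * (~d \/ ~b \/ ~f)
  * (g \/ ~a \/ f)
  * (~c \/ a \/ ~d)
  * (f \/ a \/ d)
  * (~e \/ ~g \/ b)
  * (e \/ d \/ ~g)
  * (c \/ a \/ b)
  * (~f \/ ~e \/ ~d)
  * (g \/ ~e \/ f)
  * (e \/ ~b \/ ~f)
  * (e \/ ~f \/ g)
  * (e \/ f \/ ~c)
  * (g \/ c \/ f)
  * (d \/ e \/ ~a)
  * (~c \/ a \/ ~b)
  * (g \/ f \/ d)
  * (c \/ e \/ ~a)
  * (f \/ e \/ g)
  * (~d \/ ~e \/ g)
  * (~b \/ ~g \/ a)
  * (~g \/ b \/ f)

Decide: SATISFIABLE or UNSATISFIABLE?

SATISFIABLE

Set a = True and propagate.
Branch on b: take b = True.
Set c = False and propagate.
  then e is forced to True.
For the remaining variables, d = False, f = False, g = True works.
So a = True, b = True, c = False, d = False, e = True, f = False, g = True is a satisfying assignment.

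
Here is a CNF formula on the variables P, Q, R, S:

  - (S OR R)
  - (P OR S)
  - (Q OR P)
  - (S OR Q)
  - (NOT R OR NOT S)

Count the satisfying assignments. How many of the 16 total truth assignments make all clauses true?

4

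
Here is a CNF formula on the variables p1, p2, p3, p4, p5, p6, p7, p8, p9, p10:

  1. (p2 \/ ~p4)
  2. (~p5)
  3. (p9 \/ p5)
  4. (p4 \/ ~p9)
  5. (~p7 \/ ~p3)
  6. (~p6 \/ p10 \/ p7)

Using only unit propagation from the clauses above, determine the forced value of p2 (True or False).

True

(~p5) stands alone — p5 = False.
In (p5 \/ p9), p5 is now false; p9 must hold, so p9 = True.
In (p4 \/ ~p9), ~p9 is now false; p4 must hold, so p4 = True.
(p2 \/ ~p4) with p4 = True leaves only p2, so p2 = True.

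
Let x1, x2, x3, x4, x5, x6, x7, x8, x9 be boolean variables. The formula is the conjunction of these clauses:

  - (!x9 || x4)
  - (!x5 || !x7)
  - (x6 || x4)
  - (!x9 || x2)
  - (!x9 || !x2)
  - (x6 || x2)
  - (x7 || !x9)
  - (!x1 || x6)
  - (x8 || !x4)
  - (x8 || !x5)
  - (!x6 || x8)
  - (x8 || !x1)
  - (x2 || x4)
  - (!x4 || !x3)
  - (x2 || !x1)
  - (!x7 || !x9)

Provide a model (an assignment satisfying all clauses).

x1=F, x2=T, x3=F, x4=T, x5=F, x6=F, x7=F, x8=T, x9=F

x1 occurs only negated in the remaining clauses — set x1 = False.
x3 occurs only negated in the remaining clauses — set x3 = False.
Branch on x2: take x2 = True.
  then x9 is forced to False.
Try x4 = True.
  then x8 is forced to True.
Branch on x5: take x5 = False.
x6, x7 are now unconstrained; take x6 = False, x7 = False.
Check each clause:
  1. (x4 || !x9) — x4 is true.
  2. (!x7 || !x5) — !x7 is true.
  3. (x6 || x4) — x4 is true.
  4. (x2 || !x9) — x2 is true.
  5. (!x9 || !x2) — !x9 is true.
  6. (x6 || x2) — x2 is true.
  7. (!x9 || x7) — !x9 is true.
  8. (!x1 || x6) — !x1 is true.
  9. (x8 || !x4) — x8 is true.
  10. (!x5 || x8) — x8 is true.
  11. (x8 || !x6) — x8 is true.
  12. (x8 || !x1) — x8 is true.
  13. (x4 || x2) — x2 is true.
  14. (!x4 || !x3) — !x3 is true.
  15. (x2 || !x1) — x2 is true.
  16. (!x7 || !x9) — !x7 is true.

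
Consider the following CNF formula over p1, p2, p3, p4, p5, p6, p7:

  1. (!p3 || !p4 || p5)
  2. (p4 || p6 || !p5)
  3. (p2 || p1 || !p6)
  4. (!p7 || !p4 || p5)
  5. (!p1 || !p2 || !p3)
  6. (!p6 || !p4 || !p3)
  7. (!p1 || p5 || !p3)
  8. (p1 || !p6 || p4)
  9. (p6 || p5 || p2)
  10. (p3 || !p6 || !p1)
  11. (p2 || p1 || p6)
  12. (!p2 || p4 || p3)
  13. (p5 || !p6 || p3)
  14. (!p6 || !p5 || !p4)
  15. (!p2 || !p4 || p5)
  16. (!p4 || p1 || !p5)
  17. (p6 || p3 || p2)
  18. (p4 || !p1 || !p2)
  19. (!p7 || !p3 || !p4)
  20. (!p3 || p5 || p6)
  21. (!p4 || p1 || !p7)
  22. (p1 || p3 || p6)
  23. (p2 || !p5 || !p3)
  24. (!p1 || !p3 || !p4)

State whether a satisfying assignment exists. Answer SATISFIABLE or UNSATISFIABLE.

Set p1 = True and propagate.
For the remaining variables, p2 = True, p3 = False, p4 = True, p5 = True, p6 = False, p7 = True works.
So p1=T, p2=T, p3=F, p4=T, p5=T, p6=F, p7=T is a satisfying assignment.

SATISFIABLE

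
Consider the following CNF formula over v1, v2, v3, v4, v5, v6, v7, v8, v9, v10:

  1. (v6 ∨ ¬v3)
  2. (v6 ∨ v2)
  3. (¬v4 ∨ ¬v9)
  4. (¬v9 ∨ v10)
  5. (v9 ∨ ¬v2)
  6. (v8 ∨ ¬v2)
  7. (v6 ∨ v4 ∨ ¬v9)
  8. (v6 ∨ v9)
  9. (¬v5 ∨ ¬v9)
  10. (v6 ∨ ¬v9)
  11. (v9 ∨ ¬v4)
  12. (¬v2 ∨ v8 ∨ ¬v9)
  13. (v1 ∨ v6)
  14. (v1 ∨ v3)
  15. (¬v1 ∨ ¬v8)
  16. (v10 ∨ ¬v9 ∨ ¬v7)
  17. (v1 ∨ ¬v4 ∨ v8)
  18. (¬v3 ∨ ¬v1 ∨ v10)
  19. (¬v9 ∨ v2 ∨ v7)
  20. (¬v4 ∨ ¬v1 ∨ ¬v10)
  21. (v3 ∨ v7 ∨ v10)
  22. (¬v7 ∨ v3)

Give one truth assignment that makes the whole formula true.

v1 = False, v2 = False, v3 = True, v4 = False, v5 = True, v6 = True, v7 = True, v8 = True, v9 = False, v10 = False

Check each clause:
  1. (¬v3 ∨ v6) — v6 is true.
  2. (v6 ∨ v2) — v6 is true.
  3. (¬v4 ∨ ¬v9) — ¬v4 is true.
  4. (¬v9 ∨ v10) — ¬v9 is true.
  5. (v9 ∨ ¬v2) — ¬v2 is true.
  6. (¬v2 ∨ v8) — v8 is true.
  7. (¬v9 ∨ v6 ∨ v4) — v6 is true.
  8. (v6 ∨ v9) — v6 is true.
  9. (¬v5 ∨ ¬v9) — ¬v9 is true.
  10. (¬v9 ∨ v6) — v6 is true.
  11. (v9 ∨ ¬v4) — ¬v4 is true.
  12. (v8 ∨ ¬v9 ∨ ¬v2) — v8 is true.
  13. (v6 ∨ v1) — v6 is true.
  14. (v3 ∨ v1) — v3 is true.
  15. (¬v1 ∨ ¬v8) — ¬v1 is true.
  16. (¬v9 ∨ v10 ∨ ¬v7) — ¬v9 is true.
  17. (v8 ∨ v1 ∨ ¬v4) — v8 is true.
  18. (¬v3 ∨ ¬v1 ∨ v10) — ¬v1 is true.
  19. (v7 ∨ ¬v9 ∨ v2) — v7 is true.
  20. (¬v10 ∨ ¬v1 ∨ ¬v4) — ¬v4 is true.
  21. (v3 ∨ v10 ∨ v7) — v3 is true.
  22. (v3 ∨ ¬v7) — v3 is true.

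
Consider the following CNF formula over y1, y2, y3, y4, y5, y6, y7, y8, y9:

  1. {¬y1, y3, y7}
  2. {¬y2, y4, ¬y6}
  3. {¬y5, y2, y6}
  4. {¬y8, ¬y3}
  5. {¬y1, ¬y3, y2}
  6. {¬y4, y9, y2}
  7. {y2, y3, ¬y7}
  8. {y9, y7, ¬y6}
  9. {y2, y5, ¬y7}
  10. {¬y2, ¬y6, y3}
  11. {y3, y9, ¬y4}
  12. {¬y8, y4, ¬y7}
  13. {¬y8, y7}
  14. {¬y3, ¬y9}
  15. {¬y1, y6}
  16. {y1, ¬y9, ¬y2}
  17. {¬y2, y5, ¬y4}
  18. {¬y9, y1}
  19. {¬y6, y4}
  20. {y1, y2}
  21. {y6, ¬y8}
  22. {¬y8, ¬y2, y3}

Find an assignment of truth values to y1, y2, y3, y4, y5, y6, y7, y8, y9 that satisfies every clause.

Pure literal: y8 appears only negated; assign y8 = False.
Branch on y1: take y1 = False.
  then y9 is forced to False.
  then y2 is forced to True.
Try y3 = True.
Branch on y4: take y4 = True.
  then y5 is forced to True.
The remaining clauses are satisfied by y6 = True, y7 = True.

y1=False, y2=True, y3=True, y4=True, y5=True, y6=True, y7=True, y8=False, y9=False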